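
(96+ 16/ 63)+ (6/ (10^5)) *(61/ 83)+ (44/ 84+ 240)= 12578651647/ 37350000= 336.78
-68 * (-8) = 544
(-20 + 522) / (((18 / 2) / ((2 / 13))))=1004 / 117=8.58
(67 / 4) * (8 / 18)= 67 / 9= 7.44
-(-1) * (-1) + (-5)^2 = 24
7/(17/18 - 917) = -126/16489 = -0.01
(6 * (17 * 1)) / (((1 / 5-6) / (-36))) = 633.10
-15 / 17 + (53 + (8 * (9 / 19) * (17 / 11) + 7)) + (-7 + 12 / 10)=1051228 / 17765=59.17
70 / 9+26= 304 / 9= 33.78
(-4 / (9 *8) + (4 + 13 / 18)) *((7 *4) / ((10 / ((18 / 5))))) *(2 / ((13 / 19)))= 44688 / 325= 137.50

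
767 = 767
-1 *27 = -27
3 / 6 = 1 / 2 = 0.50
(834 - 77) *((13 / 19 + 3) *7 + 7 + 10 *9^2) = 12121841 / 19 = 637991.63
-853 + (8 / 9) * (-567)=-1357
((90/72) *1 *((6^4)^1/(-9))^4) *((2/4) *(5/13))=1343692800/13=103360984.62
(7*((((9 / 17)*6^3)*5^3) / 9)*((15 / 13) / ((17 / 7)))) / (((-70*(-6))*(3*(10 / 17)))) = 7.13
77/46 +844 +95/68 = 1324819/1564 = 847.07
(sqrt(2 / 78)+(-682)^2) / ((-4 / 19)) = -2209339-19*sqrt(39) / 156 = -2209339.76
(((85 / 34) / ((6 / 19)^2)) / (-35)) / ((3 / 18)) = -361 / 84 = -4.30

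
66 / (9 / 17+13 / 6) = 612 / 25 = 24.48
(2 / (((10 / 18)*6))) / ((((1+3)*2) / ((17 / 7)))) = 51 / 280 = 0.18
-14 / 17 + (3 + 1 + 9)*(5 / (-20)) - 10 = -957 / 68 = -14.07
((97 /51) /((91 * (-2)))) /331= -97 /3072342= -0.00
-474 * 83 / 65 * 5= -39342 / 13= -3026.31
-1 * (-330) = 330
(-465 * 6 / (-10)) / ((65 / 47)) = 13113 / 65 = 201.74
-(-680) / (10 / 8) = 544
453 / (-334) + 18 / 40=-3027 / 3340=-0.91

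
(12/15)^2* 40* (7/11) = 896/55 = 16.29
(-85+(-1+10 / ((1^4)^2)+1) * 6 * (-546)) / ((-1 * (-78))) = -32845 / 78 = -421.09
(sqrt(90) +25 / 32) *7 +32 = 1199 / 32 +21 *sqrt(10) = 103.88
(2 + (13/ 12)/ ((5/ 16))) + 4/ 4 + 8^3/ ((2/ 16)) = 61537/ 15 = 4102.47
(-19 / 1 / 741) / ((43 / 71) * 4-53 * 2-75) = 71 / 494481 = 0.00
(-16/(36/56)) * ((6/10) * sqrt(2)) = -224 * sqrt(2)/15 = -21.12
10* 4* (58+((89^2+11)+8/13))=4155120/13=319624.62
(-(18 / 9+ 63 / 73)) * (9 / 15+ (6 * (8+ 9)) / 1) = -293.75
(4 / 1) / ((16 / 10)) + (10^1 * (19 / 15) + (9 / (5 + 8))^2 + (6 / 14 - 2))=99901 / 7098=14.07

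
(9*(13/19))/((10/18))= 1053/95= 11.08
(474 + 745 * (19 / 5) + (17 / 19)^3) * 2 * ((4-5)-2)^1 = -136043448 / 6859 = -19834.30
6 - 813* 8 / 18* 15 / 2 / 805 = 424 / 161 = 2.63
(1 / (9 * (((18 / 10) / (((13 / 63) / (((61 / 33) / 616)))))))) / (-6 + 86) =1573 / 29646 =0.05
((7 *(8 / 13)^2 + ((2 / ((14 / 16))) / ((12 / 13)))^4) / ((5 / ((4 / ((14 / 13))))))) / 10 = 1322790592 / 442444275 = 2.99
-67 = -67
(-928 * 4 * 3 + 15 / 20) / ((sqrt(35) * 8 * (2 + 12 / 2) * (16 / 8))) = -6363 * sqrt(35) / 2560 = -14.70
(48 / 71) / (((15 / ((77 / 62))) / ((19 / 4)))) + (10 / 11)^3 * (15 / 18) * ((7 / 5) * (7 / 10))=38645768 / 43942965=0.88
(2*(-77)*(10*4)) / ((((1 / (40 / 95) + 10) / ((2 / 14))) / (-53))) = 33920 / 9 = 3768.89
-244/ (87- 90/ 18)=-122/ 41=-2.98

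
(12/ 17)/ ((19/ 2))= 24/ 323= 0.07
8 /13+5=73 /13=5.62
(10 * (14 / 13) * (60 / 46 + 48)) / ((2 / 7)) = 555660 / 299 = 1858.39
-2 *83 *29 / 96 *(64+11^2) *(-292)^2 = -2372977055 / 3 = -790992351.67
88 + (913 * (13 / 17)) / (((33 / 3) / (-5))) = -3899 / 17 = -229.35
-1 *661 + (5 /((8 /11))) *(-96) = -1321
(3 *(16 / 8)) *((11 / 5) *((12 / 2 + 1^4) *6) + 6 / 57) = 52728 / 95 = 555.03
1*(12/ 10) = 6/ 5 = 1.20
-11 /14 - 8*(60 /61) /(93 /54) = -5.35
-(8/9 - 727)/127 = 6535/1143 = 5.72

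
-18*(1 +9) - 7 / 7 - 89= -270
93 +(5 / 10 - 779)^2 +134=2425157 / 4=606289.25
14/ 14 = 1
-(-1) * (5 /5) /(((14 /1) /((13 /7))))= 13 /98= 0.13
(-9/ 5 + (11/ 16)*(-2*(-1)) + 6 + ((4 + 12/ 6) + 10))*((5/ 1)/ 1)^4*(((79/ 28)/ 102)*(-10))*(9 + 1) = -213053125/ 5712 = -37299.22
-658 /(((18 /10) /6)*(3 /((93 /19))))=-203980 /57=-3578.60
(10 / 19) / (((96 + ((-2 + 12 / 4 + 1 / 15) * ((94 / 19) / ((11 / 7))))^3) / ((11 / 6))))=29730380625 / 4124813313952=0.01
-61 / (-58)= 61 / 58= 1.05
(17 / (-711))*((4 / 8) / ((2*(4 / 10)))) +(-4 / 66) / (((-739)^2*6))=-510623767 / 34169698728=-0.01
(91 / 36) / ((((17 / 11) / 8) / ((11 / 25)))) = 5.76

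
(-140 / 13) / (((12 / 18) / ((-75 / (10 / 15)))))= 23625 / 13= 1817.31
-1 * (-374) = 374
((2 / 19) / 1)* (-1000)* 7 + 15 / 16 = -223715 / 304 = -735.90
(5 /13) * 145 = 55.77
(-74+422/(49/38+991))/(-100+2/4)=5548564/7503693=0.74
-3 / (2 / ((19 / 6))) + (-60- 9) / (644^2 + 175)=-7883585 / 1659644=-4.75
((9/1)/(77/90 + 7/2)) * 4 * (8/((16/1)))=405/98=4.13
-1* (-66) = 66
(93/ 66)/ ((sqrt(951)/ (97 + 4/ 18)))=4.44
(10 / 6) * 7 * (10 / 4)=175 / 6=29.17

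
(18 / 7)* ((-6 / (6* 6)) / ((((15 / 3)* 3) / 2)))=-2 / 35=-0.06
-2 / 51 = -0.04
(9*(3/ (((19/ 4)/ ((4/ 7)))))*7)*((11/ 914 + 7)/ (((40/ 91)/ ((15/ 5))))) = 47240739/ 43415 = 1088.12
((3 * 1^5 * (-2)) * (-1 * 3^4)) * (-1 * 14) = -6804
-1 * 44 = -44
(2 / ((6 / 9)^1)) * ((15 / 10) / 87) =3 / 58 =0.05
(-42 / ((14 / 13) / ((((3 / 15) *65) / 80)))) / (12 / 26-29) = 6591 / 29680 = 0.22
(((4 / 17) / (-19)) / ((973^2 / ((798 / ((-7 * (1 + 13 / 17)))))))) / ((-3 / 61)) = -244 / 14200935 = -0.00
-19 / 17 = -1.12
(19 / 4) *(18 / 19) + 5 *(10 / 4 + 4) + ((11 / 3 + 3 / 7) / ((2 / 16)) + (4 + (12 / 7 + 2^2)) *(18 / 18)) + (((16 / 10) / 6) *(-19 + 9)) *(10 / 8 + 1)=1543 / 21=73.48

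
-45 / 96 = -15 / 32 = -0.47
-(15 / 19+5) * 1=-110 / 19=-5.79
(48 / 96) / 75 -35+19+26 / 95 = -44801 / 2850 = -15.72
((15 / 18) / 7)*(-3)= -5 / 14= -0.36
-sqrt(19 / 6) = -sqrt(114) / 6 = -1.78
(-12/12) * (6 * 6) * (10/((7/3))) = -1080/7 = -154.29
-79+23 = -56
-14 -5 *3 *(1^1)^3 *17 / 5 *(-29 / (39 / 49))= 23975 / 13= 1844.23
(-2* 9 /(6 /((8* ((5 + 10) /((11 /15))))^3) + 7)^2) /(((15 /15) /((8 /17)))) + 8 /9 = 5071602975265968932296 /7083048419174215048833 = 0.72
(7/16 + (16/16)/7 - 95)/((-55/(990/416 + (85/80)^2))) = 24696855/4100096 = 6.02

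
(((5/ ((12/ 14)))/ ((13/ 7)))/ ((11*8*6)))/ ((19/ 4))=245/ 195624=0.00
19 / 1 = 19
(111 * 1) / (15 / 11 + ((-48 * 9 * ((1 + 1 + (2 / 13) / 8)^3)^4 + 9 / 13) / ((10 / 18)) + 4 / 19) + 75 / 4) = -2833736147960786945310720 / 91205604557742976844873227907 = -0.00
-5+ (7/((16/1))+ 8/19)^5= -11770727087819/2596377985024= -4.53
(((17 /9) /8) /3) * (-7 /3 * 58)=-3451 /324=-10.65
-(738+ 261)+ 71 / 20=-19909 / 20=-995.45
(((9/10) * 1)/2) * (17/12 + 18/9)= 123/80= 1.54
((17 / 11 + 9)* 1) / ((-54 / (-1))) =58 / 297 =0.20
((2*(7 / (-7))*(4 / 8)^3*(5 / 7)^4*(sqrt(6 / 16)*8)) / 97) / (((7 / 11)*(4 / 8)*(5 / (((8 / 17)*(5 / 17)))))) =-55000*sqrt(6) / 471150631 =-0.00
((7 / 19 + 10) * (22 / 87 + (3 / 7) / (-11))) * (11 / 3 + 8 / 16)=9.24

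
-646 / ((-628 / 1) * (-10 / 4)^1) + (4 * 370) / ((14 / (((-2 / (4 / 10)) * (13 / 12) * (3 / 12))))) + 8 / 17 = -160407349 / 1120980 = -143.10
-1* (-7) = 7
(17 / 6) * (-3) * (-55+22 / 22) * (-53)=-24327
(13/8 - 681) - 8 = -5499/8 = -687.38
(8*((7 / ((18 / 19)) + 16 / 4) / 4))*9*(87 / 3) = 5945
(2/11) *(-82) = -164/11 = -14.91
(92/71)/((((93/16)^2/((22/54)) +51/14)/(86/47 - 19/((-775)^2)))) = 31224220926976/1140083762069375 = 0.03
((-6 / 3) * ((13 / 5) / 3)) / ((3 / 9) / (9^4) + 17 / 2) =-341172 / 1673065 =-0.20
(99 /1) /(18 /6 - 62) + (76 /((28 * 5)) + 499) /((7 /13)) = 13385973 /14455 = 926.04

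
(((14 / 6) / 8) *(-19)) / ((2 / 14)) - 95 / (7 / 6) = -20197 / 168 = -120.22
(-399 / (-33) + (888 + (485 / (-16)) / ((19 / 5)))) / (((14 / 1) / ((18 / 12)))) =8949687 / 93632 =95.58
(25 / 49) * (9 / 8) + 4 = 4.57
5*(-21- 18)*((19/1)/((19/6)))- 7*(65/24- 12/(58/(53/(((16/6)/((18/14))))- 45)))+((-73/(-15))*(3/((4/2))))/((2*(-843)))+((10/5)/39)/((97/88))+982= -96626211613/411035560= -235.08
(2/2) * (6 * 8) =48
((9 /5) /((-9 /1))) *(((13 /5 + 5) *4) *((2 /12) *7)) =-7.09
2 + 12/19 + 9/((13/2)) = 992/247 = 4.02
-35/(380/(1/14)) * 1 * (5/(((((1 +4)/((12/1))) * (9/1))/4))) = -2/57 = -0.04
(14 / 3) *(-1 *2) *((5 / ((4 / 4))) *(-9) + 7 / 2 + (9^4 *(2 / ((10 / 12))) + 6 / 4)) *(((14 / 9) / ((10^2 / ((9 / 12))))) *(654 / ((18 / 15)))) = -209719706 / 225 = -932087.58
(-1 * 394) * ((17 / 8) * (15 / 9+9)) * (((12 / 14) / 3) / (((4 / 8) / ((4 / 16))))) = -26792 / 21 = -1275.81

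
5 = 5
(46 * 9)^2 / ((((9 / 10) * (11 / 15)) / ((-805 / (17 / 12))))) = -27594756000 / 187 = -147565540.11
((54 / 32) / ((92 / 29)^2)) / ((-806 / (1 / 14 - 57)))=18097479 / 1528124416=0.01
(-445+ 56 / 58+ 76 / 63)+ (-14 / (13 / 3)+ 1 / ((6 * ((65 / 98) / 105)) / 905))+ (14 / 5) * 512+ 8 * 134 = 3080221828 / 118755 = 25937.62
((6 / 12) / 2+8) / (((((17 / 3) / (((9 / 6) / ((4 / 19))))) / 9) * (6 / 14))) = 118503 / 544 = 217.84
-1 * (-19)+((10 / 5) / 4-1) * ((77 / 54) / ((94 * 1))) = 192811 / 10152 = 18.99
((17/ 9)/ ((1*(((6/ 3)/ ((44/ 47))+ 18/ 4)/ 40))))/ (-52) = -1870/ 8541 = -0.22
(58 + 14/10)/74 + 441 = 163467/370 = 441.80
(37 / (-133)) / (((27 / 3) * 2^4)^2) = -37 / 2757888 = -0.00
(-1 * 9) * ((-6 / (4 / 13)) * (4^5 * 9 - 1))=3234465 / 2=1617232.50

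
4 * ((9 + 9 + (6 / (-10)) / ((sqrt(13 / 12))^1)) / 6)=11.62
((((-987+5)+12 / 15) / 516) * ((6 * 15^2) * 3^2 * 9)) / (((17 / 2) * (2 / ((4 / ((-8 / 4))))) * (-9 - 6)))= -1192158 / 731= -1630.86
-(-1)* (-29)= -29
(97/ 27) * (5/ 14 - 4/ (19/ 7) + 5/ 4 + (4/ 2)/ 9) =165191/ 129276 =1.28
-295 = -295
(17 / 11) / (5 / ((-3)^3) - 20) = -0.08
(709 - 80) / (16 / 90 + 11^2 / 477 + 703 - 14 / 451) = 225524805 / 252200698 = 0.89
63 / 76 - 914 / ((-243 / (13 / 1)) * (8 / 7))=402731 / 9234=43.61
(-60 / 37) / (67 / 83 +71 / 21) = -5229 / 13505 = -0.39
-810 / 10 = -81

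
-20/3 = -6.67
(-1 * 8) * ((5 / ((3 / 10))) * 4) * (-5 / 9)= 8000 / 27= 296.30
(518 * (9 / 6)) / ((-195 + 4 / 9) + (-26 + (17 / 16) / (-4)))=-447552 / 127193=-3.52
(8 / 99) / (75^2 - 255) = 4 / 265815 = 0.00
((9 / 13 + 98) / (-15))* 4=-5132 / 195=-26.32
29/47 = 0.62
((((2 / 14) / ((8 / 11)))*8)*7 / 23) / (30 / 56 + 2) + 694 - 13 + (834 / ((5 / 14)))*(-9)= -166040267 / 8165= -20335.61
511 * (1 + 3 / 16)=9709 / 16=606.81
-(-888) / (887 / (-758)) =-673104 / 887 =-758.85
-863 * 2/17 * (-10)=17260/17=1015.29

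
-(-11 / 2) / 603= 11 / 1206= 0.01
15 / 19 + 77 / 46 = 2153 / 874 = 2.46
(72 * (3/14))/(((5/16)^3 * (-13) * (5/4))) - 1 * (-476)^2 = -12888279472/56875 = -226607.11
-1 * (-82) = 82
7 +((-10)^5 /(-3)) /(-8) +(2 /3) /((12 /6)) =-12478 /3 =-4159.33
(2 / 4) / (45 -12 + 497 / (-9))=-9 / 400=-0.02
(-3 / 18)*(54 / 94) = -9 / 94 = -0.10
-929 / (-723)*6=1858 / 241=7.71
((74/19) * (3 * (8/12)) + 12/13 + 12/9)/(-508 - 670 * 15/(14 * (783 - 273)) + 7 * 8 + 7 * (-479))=-1771672/671290425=-0.00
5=5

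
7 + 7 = 14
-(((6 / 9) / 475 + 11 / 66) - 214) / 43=609421 / 122550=4.97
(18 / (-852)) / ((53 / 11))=-33 / 7526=-0.00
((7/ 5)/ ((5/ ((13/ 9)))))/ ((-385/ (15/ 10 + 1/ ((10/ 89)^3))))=-9184097/ 12375000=-0.74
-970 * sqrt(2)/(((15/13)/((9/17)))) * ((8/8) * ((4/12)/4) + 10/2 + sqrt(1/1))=-92053 * sqrt(2)/34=-3828.90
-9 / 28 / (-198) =1 / 616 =0.00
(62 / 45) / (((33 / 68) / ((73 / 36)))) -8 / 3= 41302 / 13365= 3.09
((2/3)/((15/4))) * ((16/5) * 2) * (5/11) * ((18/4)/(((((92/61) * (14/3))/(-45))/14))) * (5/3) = -87840/253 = -347.19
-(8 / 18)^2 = -16 / 81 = -0.20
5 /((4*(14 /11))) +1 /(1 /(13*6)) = 4423 /56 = 78.98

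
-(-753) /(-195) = -251 /65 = -3.86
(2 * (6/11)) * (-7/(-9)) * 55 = 140/3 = 46.67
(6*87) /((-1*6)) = -87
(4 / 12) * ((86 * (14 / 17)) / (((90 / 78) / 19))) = 297388 / 765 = 388.74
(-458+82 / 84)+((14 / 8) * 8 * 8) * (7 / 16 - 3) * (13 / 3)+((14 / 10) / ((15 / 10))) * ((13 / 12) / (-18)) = -19286467 / 11340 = -1700.75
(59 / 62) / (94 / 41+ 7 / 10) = 12095 / 38037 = 0.32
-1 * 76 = -76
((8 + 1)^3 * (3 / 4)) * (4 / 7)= 312.43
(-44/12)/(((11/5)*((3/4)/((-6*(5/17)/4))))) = 50/51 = 0.98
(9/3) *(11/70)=33/70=0.47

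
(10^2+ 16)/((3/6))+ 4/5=1164/5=232.80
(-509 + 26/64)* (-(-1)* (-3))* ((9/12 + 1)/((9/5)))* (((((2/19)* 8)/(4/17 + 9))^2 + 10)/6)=8454836975375/3416942976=2474.39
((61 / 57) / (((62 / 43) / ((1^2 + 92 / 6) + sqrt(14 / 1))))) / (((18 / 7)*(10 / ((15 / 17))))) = 18361*sqrt(14) / 720936 + 899689 / 2162808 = 0.51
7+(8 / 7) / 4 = 51 / 7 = 7.29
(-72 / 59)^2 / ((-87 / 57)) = -98496 / 100949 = -0.98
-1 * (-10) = 10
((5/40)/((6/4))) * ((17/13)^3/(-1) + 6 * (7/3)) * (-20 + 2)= -77535/4394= -17.65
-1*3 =-3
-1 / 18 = -0.06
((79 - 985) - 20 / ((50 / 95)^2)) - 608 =-7931 / 5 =-1586.20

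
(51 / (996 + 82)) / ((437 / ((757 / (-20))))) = -38607 / 9421720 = -0.00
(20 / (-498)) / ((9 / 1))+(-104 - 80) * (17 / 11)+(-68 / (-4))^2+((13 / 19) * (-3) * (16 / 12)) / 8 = 4018415 / 936738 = 4.29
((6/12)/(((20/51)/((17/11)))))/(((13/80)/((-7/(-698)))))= 6069/49907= 0.12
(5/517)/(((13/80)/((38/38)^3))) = 400/6721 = 0.06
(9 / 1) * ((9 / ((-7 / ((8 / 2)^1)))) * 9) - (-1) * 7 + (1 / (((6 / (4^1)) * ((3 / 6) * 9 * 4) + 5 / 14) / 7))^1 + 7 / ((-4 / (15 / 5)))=-4445801 / 10724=-414.57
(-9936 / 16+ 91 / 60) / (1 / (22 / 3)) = -408859 / 90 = -4542.88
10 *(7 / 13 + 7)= 75.38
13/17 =0.76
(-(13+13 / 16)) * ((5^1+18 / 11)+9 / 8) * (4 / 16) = -150943 / 5632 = -26.80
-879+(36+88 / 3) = -2441 / 3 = -813.67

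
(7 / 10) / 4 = 7 / 40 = 0.18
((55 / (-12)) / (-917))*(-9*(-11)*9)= 16335 / 3668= 4.45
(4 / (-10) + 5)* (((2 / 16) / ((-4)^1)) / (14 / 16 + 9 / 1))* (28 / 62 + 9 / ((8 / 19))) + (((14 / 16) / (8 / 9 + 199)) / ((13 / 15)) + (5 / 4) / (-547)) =-225544777673 / 716098179680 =-0.31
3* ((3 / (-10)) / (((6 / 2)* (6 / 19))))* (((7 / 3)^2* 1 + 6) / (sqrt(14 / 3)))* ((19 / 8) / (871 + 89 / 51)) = -632111* sqrt(42) / 299107200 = -0.01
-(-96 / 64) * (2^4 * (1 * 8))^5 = 51539607552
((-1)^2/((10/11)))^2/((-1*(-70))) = 121/7000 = 0.02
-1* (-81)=81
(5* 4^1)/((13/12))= 240/13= 18.46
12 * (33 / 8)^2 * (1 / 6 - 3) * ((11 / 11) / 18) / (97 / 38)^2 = -742577 / 150544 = -4.93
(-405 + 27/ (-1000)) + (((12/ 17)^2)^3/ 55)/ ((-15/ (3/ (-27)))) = -405.03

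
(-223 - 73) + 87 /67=-19745 /67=-294.70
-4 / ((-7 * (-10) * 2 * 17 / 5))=-1 / 119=-0.01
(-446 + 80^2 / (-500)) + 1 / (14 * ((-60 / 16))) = -48176 / 105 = -458.82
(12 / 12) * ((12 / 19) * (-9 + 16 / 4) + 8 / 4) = -1.16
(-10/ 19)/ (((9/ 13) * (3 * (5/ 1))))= -26/ 513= -0.05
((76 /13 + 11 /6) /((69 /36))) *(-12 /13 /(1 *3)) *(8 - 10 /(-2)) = -4792 /299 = -16.03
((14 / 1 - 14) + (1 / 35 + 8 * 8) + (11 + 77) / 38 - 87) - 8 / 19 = -14016 / 665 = -21.08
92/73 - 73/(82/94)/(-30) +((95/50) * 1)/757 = 137716606/33985515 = 4.05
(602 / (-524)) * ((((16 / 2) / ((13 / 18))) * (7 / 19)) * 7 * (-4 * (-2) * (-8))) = 67963392 / 32357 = 2100.42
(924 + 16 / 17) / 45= 20.55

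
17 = 17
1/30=0.03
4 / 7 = 0.57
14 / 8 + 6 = 31 / 4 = 7.75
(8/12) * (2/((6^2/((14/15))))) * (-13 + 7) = -28/135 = -0.21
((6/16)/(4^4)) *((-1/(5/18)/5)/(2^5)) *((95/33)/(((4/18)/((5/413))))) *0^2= 0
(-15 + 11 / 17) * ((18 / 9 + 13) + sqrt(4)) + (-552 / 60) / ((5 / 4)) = -6284 / 25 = -251.36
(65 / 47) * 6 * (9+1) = 3900 / 47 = 82.98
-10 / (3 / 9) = -30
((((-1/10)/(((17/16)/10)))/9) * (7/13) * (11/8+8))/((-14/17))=25/39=0.64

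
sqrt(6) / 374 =0.01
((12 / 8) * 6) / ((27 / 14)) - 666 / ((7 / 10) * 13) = -18706 / 273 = -68.52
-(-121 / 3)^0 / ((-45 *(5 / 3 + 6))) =0.00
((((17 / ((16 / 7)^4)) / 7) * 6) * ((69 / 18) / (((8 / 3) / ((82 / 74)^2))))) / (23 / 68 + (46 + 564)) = 33520821 / 21711945728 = 0.00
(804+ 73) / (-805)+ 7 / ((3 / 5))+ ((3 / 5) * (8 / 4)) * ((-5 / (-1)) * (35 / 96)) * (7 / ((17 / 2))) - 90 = -25493941 / 328440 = -77.62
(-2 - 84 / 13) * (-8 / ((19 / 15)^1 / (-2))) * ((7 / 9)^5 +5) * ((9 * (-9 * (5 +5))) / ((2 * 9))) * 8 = 8449408000 / 41553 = 203340.50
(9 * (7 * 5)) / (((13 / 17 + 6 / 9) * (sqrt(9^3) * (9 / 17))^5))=0.00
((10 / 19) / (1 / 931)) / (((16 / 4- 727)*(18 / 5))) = -1225 / 6507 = -0.19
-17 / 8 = -2.12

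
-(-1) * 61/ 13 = 61/ 13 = 4.69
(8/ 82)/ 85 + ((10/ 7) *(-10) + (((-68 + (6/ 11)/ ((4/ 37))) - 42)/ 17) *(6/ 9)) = -14812991/ 805035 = -18.40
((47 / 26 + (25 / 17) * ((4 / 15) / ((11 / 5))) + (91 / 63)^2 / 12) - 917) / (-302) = 3.03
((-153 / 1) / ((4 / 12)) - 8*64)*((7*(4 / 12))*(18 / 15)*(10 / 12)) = -6797 / 3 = -2265.67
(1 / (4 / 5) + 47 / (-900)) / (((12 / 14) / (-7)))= -9.78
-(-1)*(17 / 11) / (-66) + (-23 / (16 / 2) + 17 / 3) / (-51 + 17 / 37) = -12943 / 164560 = -0.08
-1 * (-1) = 1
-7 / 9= -0.78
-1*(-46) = 46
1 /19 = 0.05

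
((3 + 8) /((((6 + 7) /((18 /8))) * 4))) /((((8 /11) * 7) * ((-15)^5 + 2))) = -1089 /8845176704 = -0.00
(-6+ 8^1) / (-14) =-1 / 7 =-0.14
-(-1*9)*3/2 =27/2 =13.50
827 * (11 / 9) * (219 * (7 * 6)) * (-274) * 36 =-91706929776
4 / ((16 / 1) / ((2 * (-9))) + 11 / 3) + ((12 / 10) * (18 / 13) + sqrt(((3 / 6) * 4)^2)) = 1658 / 325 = 5.10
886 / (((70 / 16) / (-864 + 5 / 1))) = -6088592 / 35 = -173959.77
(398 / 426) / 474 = 0.00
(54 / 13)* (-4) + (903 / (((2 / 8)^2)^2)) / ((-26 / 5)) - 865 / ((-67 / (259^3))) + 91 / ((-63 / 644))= 224260446.06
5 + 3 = 8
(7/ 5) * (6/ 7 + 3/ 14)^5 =151875/ 76832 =1.98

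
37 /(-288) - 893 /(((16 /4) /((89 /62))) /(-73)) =208864409 /8928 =23394.31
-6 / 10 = -0.60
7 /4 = 1.75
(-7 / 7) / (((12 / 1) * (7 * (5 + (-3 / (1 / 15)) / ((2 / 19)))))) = 1 / 35490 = 0.00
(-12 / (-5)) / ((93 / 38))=152 / 155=0.98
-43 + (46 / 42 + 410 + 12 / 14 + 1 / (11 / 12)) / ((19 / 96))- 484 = 2282215 / 1463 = 1559.96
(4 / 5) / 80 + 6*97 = 582.01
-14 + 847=833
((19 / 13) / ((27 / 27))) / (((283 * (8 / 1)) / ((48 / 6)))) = 19 / 3679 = 0.01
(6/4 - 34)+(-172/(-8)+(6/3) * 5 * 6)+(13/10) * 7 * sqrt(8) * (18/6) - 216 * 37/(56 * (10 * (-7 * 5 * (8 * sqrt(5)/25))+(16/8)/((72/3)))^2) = -55240704 * sqrt(5)/81571225559041+27977631105249127/570998578913287+273 * sqrt(2)/5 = 126.21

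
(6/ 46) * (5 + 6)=33/ 23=1.43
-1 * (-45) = 45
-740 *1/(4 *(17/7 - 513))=1295/3574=0.36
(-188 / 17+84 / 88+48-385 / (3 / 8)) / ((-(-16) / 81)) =-29953827 / 5984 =-5005.65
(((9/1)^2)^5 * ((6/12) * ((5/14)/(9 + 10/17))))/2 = 296376674085/9128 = 32468960.79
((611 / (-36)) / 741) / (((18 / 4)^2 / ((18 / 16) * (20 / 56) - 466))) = 2450909 / 4653936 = 0.53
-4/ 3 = -1.33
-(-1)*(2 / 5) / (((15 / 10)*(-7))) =-4 / 105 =-0.04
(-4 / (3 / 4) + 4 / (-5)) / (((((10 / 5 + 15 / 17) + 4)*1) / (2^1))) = -3128 / 1755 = -1.78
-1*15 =-15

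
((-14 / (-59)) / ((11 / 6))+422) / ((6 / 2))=273962 / 1947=140.71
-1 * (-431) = 431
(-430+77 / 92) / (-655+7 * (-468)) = 39483 / 361652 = 0.11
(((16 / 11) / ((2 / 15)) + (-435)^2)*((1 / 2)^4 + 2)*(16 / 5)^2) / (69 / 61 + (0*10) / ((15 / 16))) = 406327344 / 115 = 3533281.25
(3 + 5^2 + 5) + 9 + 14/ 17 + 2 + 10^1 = 932/ 17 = 54.82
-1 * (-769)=769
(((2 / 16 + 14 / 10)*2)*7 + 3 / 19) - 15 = 2473 / 380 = 6.51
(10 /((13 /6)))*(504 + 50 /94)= 1422780 /611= 2328.61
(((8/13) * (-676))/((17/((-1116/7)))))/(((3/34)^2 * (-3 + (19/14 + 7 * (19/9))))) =63138816/1655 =38150.34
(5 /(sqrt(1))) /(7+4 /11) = 55 /81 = 0.68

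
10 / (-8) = -5 / 4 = -1.25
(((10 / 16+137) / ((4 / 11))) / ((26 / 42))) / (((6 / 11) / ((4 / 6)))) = 310849 / 416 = 747.23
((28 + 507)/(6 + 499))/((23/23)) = 107/101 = 1.06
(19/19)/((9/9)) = 1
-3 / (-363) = 0.01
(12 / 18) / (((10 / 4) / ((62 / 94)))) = 0.18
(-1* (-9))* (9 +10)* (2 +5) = 1197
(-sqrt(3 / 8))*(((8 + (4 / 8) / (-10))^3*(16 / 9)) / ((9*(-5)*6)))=148877*sqrt(6) / 180000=2.03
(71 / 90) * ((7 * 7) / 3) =3479 / 270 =12.89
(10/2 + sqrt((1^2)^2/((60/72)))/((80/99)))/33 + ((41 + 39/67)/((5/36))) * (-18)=-59574149/11055 + 3 * sqrt(30)/400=-5388.85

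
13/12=1.08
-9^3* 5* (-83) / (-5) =-60507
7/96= 0.07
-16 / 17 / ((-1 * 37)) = 16 / 629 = 0.03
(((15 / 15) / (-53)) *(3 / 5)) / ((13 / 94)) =-0.08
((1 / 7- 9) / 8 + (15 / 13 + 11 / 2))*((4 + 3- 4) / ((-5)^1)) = -6057 / 1820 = -3.33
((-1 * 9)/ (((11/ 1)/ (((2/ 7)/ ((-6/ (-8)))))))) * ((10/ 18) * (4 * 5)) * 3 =-800/ 77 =-10.39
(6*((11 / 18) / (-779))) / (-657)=11 / 1535409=0.00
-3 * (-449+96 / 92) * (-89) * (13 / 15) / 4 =-11920571 / 460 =-25914.28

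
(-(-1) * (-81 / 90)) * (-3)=27 / 10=2.70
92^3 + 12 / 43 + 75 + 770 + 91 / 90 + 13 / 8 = 12067215967 / 15480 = 779535.92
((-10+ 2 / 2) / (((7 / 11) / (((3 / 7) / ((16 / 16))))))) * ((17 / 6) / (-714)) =33 / 1372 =0.02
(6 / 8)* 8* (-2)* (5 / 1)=-60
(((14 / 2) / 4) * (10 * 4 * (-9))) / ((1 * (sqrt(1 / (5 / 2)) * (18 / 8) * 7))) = -20 * sqrt(10) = -63.25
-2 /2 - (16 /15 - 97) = 1424 /15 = 94.93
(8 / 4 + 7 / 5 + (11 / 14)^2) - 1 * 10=-5.98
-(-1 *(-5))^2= -25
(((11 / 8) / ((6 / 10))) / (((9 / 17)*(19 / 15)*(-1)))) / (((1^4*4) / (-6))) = 4675 / 912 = 5.13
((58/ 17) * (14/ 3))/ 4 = 203/ 51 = 3.98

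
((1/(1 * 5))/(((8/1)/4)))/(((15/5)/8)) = 4/15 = 0.27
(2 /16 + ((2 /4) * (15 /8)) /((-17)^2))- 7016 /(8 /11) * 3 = -133822591 /4624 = -28940.87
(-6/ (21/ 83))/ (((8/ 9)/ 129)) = -96363/ 28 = -3441.54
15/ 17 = 0.88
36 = 36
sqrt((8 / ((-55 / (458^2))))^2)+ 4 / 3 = 30512.46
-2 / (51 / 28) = -56 / 51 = -1.10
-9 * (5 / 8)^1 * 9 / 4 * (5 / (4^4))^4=-253125 / 137438953472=-0.00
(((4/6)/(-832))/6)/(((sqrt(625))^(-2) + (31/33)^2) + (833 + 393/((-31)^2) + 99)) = -72675625/507893464232128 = -0.00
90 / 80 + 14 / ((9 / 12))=475 / 24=19.79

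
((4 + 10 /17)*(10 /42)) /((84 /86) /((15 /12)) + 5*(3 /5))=0.29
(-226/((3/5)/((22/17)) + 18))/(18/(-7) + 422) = -43505/1490754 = -0.03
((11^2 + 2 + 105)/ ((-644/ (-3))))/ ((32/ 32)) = 171/ 161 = 1.06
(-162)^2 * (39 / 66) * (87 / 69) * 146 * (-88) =-5778088992 / 23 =-251221260.52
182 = 182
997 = 997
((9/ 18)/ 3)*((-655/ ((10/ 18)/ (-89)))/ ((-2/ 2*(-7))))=34977/ 14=2498.36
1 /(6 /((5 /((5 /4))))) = 2 /3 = 0.67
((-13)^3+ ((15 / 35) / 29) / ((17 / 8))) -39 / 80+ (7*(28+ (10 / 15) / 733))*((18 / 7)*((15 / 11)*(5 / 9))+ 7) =-2962440802201 / 6678099120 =-443.61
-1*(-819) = 819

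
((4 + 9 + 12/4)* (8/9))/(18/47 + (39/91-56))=-42112/163413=-0.26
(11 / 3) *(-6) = -22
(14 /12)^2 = 1.36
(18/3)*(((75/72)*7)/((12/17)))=2975/48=61.98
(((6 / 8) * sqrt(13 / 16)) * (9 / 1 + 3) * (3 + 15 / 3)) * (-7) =-126 * sqrt(13) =-454.30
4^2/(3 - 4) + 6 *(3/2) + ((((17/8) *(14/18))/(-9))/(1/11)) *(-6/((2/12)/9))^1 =1295/2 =647.50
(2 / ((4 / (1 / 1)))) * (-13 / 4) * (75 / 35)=-195 / 56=-3.48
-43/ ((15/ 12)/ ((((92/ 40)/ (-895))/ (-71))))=-1978/ 1588625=-0.00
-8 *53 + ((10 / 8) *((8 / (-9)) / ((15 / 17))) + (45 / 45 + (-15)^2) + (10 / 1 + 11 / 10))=-50803 / 270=-188.16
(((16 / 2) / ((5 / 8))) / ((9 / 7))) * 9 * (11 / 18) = 2464 / 45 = 54.76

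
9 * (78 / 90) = 39 / 5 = 7.80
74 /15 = 4.93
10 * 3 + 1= 31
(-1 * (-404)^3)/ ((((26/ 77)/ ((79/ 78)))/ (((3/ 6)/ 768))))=6267320983/ 48672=128766.46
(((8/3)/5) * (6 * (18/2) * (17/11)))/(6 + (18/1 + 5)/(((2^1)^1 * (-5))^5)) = 48960000/6599747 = 7.42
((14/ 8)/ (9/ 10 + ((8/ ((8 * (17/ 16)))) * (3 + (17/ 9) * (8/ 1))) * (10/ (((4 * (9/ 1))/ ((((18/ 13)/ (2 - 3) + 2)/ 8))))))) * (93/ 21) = 2774655/ 452618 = 6.13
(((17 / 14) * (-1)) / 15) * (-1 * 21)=1.70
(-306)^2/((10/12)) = 561816/5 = 112363.20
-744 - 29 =-773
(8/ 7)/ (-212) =-2/ 371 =-0.01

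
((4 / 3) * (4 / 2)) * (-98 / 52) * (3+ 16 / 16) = -784 / 39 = -20.10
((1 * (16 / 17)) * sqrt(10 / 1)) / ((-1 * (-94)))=8 * sqrt(10) / 799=0.03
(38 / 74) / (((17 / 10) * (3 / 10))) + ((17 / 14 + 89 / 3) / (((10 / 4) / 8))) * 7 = 2178668 / 3145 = 692.74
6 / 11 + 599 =6595 / 11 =599.55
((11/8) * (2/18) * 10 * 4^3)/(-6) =-440/27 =-16.30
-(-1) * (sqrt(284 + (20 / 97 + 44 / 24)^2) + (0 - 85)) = -68.02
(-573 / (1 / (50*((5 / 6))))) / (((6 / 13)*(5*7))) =-62075 / 42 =-1477.98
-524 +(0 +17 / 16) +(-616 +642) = -7951 / 16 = -496.94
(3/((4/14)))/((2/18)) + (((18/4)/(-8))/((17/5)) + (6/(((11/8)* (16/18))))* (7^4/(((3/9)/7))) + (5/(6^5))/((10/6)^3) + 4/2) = 333392346637/1346400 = 247617.61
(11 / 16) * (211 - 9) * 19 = 21109 / 8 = 2638.62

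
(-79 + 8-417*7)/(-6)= 1495/3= 498.33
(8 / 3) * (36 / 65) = 96 / 65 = 1.48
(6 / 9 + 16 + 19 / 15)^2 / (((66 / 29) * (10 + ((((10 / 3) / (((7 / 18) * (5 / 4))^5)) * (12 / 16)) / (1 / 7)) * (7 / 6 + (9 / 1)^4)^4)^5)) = 638739003239759666925312042236328125 / 11038091923304310752583430941374324201047662648656664604501921323868246016653828074142183008618362821993625170031712770036544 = 0.00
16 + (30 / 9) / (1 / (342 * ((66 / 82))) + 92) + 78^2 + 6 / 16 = 6100.41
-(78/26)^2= -9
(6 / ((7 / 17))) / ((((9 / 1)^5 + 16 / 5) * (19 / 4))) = 2040 / 39269713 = 0.00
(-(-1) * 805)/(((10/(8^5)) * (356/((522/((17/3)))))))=1032708096/1513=682556.57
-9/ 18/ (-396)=0.00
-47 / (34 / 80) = -1880 / 17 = -110.59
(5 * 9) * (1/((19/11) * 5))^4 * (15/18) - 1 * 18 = -117244977/6516050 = -17.99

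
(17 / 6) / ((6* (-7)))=-17 / 252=-0.07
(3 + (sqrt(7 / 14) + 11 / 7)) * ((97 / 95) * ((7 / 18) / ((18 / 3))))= 679 * sqrt(2) / 20520 + 776 / 2565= 0.35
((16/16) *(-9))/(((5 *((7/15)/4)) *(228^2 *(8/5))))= -15/80864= -0.00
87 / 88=0.99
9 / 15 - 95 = -472 / 5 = -94.40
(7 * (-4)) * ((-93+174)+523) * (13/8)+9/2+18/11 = -604469/22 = -27475.86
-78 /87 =-26 /29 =-0.90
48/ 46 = 24/ 23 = 1.04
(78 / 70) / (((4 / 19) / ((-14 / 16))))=-741 / 160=-4.63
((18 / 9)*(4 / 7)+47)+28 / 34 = 5827 / 119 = 48.97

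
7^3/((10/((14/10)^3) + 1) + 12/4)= 117649/2622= 44.87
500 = 500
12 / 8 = 3 / 2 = 1.50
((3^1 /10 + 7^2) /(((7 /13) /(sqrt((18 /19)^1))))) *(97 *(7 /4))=1865019 *sqrt(38) /760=15127.30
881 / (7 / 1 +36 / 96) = 7048 / 59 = 119.46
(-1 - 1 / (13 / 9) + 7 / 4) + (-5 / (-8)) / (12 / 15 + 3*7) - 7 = -6.91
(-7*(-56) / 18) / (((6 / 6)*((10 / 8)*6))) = 392 / 135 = 2.90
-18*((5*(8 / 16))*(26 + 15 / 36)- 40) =-1875 / 4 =-468.75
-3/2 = -1.50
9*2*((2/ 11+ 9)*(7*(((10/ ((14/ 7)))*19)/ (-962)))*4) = -2417940/ 5291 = -456.99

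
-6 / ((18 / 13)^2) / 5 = -169 / 270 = -0.63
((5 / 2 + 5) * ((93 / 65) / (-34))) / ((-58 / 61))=17019 / 51272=0.33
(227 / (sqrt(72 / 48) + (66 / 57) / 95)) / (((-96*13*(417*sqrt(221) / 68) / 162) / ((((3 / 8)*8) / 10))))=-3993687045*sqrt(1326) / 1836640452296 + 24338259*sqrt(221) / 459160113074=-0.08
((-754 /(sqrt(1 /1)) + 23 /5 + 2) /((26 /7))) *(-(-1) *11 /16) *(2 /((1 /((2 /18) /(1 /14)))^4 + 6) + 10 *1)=-352118739049 /246539280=-1428.25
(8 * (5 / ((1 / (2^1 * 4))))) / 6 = 160 / 3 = 53.33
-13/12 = -1.08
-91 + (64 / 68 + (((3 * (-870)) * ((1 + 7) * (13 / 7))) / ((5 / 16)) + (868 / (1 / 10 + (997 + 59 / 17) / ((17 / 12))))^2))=-1256546136100060397 / 10119122451431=-124175.41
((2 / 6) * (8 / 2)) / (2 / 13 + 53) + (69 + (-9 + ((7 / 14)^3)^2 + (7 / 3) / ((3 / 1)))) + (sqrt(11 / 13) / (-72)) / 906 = 24206731 / 398016-sqrt(143) / 848016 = 60.82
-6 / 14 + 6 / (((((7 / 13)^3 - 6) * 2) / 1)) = -84654 / 89873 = -0.94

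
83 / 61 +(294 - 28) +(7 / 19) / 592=183444059 / 686128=267.36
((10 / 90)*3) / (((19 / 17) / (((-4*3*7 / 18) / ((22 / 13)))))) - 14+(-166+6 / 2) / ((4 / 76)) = -5853338 / 1881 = -3111.82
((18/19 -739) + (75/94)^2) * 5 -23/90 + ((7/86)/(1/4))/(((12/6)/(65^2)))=-974418815413/324855540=-2999.55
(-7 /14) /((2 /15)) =-15 /4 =-3.75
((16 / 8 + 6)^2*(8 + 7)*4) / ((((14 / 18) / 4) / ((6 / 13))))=829440 / 91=9114.73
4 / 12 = 1 / 3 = 0.33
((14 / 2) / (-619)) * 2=-14 / 619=-0.02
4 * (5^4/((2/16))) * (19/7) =380000/7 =54285.71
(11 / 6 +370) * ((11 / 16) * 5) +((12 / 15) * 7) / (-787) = 482841487 / 377760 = 1278.17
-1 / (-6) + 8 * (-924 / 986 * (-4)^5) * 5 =113541613 / 2958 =38384.59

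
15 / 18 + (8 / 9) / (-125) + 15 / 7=46763 / 15750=2.97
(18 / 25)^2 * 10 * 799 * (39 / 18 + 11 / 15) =7507404 / 625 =12011.85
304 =304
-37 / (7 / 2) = -74 / 7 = -10.57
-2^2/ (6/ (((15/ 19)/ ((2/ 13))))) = -65/ 19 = -3.42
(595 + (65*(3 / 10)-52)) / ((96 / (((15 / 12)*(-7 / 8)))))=-13125 / 2048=-6.41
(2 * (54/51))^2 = 1296/289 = 4.48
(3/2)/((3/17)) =17/2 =8.50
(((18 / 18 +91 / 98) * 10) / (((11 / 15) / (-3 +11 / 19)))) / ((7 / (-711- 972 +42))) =152859150 / 10241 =14926.19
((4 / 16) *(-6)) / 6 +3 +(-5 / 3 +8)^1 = 109 / 12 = 9.08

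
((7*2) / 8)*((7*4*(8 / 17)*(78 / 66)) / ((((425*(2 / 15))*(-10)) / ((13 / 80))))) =-0.01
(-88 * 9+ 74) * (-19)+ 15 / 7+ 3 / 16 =1528165 / 112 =13644.33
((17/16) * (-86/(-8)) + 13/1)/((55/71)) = 110973/3520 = 31.53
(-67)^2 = 4489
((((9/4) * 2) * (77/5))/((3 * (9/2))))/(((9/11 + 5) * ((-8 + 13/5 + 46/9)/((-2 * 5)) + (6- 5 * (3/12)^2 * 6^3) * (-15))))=12705/13284416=0.00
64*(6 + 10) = 1024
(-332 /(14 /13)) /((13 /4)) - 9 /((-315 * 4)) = -1897 /20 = -94.85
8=8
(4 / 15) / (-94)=-2 / 705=-0.00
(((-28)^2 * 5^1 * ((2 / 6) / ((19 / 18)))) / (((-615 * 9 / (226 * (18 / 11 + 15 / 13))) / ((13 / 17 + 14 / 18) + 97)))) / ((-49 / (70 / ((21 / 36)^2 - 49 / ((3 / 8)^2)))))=-17445898240 / 305890299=-57.03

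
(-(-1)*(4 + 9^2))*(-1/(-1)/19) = 85/19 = 4.47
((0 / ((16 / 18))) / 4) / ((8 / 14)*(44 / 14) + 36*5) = 0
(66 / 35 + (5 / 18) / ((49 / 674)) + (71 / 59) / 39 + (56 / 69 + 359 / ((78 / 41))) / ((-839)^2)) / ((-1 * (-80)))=314212638701081 / 4381024663360800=0.07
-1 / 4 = -0.25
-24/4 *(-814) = 4884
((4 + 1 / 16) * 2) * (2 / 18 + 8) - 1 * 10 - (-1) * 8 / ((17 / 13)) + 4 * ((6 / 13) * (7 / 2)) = 68.48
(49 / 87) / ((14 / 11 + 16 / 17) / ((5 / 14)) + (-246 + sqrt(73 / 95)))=-65058307930 / 27699456558731-8567405 *sqrt(6935) / 83098369676193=-0.00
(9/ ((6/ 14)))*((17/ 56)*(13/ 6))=221/ 16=13.81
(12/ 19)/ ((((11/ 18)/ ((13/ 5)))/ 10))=5616/ 209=26.87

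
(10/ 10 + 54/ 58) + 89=2637/ 29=90.93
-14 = -14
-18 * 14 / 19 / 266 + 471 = 170013 / 361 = 470.95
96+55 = 151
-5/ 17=-0.29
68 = 68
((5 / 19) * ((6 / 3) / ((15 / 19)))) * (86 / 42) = 86 / 63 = 1.37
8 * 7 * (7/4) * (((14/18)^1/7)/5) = 98/45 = 2.18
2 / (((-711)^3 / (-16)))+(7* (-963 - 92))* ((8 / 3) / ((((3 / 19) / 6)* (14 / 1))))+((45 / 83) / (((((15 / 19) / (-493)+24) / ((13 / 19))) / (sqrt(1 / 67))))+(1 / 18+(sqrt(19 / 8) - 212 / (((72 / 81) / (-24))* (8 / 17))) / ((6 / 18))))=-6096853713703 / 359425431+32045* sqrt(67) / 138897097+3* sqrt(38) / 4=-16958.15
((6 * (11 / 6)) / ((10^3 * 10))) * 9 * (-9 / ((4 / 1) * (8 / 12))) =-2673 / 80000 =-0.03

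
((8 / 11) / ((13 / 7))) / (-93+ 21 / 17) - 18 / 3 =-167429 / 27885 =-6.00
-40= -40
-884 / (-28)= 221 / 7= 31.57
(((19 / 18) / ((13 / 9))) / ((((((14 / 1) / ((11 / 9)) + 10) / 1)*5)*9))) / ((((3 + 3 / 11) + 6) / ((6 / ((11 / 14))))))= 1463 / 2347020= 0.00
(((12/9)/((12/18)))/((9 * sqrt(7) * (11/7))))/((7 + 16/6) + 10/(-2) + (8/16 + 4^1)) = 0.01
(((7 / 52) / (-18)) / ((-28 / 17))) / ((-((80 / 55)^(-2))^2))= -0.02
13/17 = 0.76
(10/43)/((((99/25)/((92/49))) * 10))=2300/208593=0.01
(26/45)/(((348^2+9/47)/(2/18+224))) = 2464774/2305218285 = 0.00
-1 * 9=-9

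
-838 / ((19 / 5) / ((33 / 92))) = -69135 / 874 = -79.10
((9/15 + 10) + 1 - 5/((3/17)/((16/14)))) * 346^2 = -261220312/105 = -2487812.50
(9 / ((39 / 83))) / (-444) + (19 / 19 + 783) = 1508333 / 1924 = 783.96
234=234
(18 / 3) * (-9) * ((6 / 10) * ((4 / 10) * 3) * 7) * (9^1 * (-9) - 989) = 1456056 / 5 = 291211.20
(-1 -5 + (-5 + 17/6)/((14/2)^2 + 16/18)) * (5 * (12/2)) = -81405/449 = -181.30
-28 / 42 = -2 / 3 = -0.67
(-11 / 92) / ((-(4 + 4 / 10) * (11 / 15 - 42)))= -0.00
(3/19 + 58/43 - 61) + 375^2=114842019/817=140565.51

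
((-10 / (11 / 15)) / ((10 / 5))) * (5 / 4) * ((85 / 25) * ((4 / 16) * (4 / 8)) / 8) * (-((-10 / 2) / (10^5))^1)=-51 / 2252800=-0.00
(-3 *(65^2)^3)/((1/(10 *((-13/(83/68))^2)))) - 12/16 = -7072385351070020667/27556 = -256655006208086.10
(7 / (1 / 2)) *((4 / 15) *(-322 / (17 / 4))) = -72128 / 255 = -282.85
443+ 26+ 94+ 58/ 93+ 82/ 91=4777573/ 8463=564.52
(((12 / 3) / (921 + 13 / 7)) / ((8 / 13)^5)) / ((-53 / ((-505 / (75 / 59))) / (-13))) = -201340683817 / 42071654400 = -4.79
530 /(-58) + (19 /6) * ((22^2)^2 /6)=32266379 /261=123625.97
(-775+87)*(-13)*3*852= 22860864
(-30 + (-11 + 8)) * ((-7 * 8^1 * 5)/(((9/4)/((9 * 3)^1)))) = 110880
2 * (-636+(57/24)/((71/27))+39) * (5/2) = -1692915/568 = -2980.48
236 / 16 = 59 / 4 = 14.75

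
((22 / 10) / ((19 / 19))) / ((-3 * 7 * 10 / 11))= -121 / 1050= -0.12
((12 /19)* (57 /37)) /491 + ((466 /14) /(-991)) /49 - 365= -2253939802958 /6175199471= -365.00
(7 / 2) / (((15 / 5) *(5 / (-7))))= -49 / 30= -1.63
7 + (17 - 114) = -90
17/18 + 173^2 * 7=3771071/18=209503.94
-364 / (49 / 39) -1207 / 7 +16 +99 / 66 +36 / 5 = -30621 / 70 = -437.44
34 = 34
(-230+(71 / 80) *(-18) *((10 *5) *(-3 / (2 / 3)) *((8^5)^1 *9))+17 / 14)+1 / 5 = 74201686399 / 70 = 1060024091.41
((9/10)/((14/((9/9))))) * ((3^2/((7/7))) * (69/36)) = 621/560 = 1.11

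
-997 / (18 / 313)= -312061 / 18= -17336.72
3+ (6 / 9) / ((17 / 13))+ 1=4.51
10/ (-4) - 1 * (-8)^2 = -133/ 2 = -66.50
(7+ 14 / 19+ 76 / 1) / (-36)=-1591 / 684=-2.33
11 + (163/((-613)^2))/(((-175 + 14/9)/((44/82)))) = 264545477185/24049591769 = 11.00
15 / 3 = 5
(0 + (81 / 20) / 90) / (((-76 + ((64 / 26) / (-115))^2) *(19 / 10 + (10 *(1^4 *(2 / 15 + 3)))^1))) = -4023045 / 225801724496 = -0.00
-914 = -914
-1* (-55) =55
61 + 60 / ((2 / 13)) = 451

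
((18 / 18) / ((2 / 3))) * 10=15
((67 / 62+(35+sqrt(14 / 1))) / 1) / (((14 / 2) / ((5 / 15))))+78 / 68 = 3.04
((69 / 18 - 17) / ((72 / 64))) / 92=-79 / 621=-0.13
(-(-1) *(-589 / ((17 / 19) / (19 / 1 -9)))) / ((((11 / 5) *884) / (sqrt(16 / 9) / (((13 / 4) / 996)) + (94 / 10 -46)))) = -1353047855 / 1074502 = -1259.23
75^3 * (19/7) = 1145089.29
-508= -508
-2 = -2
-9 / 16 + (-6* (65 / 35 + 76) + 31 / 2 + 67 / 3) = -144437 / 336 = -429.87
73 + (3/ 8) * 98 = 439/ 4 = 109.75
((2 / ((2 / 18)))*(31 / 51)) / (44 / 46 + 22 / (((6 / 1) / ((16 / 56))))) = 44919 / 8228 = 5.46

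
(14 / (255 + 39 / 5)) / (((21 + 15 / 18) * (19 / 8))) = 560 / 545091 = 0.00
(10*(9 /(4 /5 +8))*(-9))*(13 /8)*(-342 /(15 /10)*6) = 4501575 /22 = 204617.05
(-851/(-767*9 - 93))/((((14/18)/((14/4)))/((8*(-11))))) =-2553/53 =-48.17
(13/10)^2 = 169/100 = 1.69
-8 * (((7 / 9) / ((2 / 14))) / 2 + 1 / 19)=-22.20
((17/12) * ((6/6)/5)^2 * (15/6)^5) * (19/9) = 40375/3456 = 11.68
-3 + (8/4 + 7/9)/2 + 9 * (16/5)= 2447/90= 27.19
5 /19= 0.26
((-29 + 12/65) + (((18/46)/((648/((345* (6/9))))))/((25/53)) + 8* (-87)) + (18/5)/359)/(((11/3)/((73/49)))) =-44430182501/150930780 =-294.37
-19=-19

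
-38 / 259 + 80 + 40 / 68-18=274930 / 4403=62.44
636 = 636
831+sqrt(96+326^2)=2* sqrt(26593)+831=1157.15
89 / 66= 1.35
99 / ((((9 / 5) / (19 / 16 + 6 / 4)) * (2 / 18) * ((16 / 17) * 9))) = 40205 / 256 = 157.05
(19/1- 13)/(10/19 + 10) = 57/100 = 0.57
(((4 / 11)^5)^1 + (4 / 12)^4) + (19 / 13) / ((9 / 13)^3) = 519330716 / 117406179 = 4.42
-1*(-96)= 96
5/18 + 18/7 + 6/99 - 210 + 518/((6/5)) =224.58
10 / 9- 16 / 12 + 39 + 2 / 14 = 2452 / 63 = 38.92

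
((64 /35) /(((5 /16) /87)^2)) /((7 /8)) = 992083968 /6125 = 161972.89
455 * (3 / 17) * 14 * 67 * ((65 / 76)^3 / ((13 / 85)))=67619540625 / 219488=308078.53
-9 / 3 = -3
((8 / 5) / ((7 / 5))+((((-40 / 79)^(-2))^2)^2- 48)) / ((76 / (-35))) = -85.03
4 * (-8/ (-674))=16/ 337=0.05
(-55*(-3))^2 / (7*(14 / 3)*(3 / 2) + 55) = 27225 / 104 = 261.78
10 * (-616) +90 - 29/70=-424929/70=-6070.41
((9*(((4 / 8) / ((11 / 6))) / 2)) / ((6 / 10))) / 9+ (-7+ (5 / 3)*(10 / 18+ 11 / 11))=-2483 / 594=-4.18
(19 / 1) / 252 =19 / 252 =0.08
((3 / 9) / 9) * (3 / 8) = 1 / 72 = 0.01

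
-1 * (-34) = 34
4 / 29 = 0.14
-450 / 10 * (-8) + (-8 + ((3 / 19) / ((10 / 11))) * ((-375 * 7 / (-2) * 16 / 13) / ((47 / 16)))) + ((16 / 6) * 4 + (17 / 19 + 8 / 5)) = 80219381 / 174135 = 460.67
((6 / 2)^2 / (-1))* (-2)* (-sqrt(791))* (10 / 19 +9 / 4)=-1899* sqrt(791) / 38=-1405.50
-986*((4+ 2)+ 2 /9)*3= -55216 /3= -18405.33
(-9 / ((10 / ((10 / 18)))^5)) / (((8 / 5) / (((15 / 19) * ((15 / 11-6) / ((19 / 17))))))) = 7225 / 741083904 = 0.00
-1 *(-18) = 18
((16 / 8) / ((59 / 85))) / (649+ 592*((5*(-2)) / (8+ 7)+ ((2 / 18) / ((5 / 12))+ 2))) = 850 / 470879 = 0.00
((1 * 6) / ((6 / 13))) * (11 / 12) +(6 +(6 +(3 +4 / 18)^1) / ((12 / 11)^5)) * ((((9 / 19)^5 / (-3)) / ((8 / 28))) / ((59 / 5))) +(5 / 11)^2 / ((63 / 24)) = 9097992333808417 / 760246857689088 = 11.97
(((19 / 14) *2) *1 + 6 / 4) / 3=59 / 42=1.40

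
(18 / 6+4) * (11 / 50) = 77 / 50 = 1.54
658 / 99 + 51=5707 / 99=57.65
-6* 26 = -156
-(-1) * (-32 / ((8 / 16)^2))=-128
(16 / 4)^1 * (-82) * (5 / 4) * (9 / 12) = -615 / 2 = -307.50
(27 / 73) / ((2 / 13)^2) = 4563 / 292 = 15.63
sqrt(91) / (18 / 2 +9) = sqrt(91) / 18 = 0.53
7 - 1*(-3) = 10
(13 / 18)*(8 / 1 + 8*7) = 416 / 9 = 46.22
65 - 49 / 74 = 4761 / 74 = 64.34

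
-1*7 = -7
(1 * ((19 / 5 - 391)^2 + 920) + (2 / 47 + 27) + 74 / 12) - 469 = 1060376747 / 7050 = 150408.05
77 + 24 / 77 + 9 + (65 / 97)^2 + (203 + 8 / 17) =3574599450 / 12316381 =290.23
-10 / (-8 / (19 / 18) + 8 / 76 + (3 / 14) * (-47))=2660 / 4667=0.57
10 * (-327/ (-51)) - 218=-2616/ 17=-153.88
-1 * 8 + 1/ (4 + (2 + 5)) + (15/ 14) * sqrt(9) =-723/ 154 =-4.69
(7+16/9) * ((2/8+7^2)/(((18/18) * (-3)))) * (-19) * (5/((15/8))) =591394/81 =7301.16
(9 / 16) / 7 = 9 / 112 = 0.08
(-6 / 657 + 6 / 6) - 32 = -6791 / 219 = -31.01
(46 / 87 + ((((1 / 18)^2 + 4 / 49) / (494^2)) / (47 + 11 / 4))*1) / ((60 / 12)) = 2955457073717 / 27948343697820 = 0.11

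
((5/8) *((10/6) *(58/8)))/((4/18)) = 33.98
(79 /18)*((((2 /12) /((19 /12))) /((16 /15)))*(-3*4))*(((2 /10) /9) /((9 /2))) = -0.03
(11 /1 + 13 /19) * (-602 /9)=-781.54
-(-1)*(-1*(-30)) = 30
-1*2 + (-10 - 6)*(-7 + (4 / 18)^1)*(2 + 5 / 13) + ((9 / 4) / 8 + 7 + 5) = 1006685 / 3744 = 268.88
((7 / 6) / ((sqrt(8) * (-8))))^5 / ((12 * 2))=-16807 * sqrt(2) / 1565515579392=-0.00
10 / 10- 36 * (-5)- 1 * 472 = -291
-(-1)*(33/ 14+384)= 5409/ 14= 386.36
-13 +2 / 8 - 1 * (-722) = 2837 / 4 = 709.25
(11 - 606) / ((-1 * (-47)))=-595 / 47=-12.66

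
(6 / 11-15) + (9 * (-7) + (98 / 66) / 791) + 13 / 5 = -1395628 / 18645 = -74.85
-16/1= -16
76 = 76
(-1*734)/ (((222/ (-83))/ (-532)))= -16205252/ 111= -145993.26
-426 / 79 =-5.39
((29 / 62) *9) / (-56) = -261 / 3472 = -0.08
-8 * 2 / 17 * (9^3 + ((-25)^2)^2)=-6261664 / 17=-368333.18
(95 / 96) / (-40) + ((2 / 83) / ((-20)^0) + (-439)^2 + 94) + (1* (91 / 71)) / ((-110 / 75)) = 9599070762859 / 49784064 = 192814.13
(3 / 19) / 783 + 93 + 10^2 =957088 / 4959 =193.00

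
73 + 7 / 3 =226 / 3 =75.33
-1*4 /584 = -1 /146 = -0.01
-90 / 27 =-10 / 3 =-3.33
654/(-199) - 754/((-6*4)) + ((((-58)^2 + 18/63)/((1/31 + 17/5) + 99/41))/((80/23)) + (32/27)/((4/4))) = 2177235592781/11180095416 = 194.74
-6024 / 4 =-1506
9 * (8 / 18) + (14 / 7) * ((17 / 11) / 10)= 237 / 55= 4.31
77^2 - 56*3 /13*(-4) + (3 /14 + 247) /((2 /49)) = 625947 /52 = 12037.44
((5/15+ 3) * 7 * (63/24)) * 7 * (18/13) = 15435/26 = 593.65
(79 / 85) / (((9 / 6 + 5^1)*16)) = 0.01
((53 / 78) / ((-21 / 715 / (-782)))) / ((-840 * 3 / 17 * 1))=-3875201 / 31752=-122.05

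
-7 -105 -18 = -130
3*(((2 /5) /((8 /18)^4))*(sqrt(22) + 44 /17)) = 216513 /2720 + 19683*sqrt(22) /640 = 223.85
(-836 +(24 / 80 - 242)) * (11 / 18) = -658.59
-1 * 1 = -1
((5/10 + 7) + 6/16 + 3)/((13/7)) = 609/104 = 5.86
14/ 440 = 7/ 220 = 0.03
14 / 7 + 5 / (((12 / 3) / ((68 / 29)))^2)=3127 / 841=3.72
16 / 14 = 8 / 7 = 1.14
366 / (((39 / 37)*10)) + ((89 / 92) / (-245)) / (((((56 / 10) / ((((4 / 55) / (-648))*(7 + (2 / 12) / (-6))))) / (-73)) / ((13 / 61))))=1114842267406253 / 32106674920320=34.72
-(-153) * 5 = 765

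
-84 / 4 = -21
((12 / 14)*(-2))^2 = 144 / 49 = 2.94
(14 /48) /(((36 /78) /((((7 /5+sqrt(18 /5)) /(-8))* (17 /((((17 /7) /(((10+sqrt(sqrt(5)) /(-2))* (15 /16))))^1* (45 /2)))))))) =-0.70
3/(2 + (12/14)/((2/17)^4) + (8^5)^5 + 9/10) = 840/10578100921628005279932667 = 0.00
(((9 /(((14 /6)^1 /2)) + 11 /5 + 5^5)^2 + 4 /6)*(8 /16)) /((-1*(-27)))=18058377151 /99225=181994.23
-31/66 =-0.47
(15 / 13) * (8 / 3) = 40 / 13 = 3.08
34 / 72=17 / 36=0.47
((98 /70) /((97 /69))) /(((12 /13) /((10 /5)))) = 2093 /970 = 2.16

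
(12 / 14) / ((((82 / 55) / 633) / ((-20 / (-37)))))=2088900 / 10619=196.71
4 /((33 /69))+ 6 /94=4357 /517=8.43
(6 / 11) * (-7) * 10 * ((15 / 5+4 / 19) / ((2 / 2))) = -25620 / 209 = -122.58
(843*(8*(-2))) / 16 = -843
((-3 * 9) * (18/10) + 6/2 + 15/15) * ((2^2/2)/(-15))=5.95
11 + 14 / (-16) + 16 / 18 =793 / 72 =11.01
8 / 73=0.11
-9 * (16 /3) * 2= -96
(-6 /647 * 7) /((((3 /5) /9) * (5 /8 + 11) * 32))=-105 /40114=-0.00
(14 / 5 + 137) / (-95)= -699 / 475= -1.47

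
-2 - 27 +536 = 507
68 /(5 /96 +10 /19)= 124032 /1055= 117.57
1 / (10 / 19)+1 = 29 / 10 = 2.90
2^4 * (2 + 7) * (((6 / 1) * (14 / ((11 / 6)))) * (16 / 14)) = 82944 / 11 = 7540.36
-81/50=-1.62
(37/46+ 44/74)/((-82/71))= -169051/139564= -1.21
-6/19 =-0.32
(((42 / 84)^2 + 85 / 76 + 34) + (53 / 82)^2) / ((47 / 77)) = 352036223 / 6004532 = 58.63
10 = 10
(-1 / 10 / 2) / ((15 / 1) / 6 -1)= -1 / 30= -0.03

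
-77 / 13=-5.92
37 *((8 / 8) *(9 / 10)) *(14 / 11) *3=6993 / 55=127.15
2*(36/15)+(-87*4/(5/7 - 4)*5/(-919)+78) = 8689818/105685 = 82.22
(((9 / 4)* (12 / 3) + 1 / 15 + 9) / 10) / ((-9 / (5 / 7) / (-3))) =271 / 630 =0.43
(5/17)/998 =5/16966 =0.00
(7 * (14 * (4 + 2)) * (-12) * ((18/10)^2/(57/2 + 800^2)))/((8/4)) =-571536/32001425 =-0.02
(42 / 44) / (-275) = -21 / 6050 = -0.00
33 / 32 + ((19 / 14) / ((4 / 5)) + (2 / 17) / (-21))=31097 / 11424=2.72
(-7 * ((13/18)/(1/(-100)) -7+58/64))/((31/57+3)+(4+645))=599963/714144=0.84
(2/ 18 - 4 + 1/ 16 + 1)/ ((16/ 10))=-2035/ 1152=-1.77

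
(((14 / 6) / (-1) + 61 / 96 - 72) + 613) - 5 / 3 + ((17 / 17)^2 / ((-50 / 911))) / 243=104501749 / 194400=537.56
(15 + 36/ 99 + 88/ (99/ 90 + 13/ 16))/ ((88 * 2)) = 103297/ 296208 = 0.35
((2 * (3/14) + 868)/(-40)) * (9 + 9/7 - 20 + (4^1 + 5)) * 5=30395/392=77.54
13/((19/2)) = 26/19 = 1.37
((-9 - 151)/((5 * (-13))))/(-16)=-2/13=-0.15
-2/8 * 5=-5/4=-1.25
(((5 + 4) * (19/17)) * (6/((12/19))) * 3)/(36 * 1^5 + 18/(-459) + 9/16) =233928/29803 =7.85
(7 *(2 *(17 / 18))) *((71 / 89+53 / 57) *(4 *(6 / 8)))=1042916 / 15219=68.53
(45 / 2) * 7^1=315 / 2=157.50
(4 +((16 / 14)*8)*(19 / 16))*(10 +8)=1872 / 7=267.43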